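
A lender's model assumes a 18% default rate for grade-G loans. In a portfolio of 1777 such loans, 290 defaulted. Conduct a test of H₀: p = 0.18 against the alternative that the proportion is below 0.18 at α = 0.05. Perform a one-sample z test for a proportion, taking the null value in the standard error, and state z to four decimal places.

p̂ = 290/1777 = 0.163196.
Under H₀, SE = √(0.18·0.82/1777) = √(8.30613e-05) = 0.009114.
z = (0.163196 − 0.18)/0.009114 = -0.016804/0.009114 = -1.8438.
p-value = P(Z < -1.844) ≈ 0.0326. With α = 0.05, reject H₀.

z = -1.8438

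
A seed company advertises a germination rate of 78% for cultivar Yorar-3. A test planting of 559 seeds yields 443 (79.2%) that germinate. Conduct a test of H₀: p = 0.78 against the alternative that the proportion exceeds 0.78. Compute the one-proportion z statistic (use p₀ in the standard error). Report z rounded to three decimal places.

z = 0.713

p̂ = 443/559 = 0.79249.
Standard error under H₀: √(0.78×0.22/559) = 0.01752.
z = (0.79249 − 0.78)/0.01752 = 0.01249/0.01752 = 0.713.
p-value = P(Z > 0.713) ≈ 0.2380.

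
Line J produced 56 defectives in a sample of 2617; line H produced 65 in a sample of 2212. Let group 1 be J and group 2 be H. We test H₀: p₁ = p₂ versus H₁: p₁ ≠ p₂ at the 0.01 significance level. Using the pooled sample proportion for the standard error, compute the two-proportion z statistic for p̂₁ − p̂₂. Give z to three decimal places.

p̂₁ = 56/2617 ≈ 0.021399, p̂₂ = 65/2212 ≈ 0.029385.
Pooled p̂ = (56+65)/(2617+2212) = 121/4829 = 0.025057.
SE = √(p̂(1−p̂)(1/n₁+1/n₂)) = √(0.025057·0.974943·0.000834196) = √(2.03787e-05) = 0.004514.
z = (0.021399 − 0.029385)/0.004514 = -0.007986/0.004514 = -1.769.
Two-sided p-value ≈ 2·Φ(−1.769) = 0.0769, so at α = 0.01 we fail to reject H₀.

z = -1.769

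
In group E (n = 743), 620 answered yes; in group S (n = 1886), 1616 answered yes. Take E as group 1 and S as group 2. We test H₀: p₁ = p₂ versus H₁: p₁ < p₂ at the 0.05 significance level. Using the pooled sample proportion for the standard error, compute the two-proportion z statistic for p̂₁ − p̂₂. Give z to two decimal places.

z = -1.45

p̂₁ = 620/743 ≈ 0.8345, p̂₂ = 1616/1886 ≈ 0.8568.
Pooled p̂ = (620+1616)/(743+1886) = 2236/2629 = 0.8505.
SE = √(p̂(1−p̂)(1/n₁+1/n₂)) = √(0.8505·0.1495·0.00187612) = √(0.00023853) = 0.0154.
z = (0.8345 − 0.8568)/0.0154 = -0.0223/0.0154 = -1.45.
p-value = P(Z < -1.449) ≈ 0.0736, so at α = 0.05 we fail to reject H₀.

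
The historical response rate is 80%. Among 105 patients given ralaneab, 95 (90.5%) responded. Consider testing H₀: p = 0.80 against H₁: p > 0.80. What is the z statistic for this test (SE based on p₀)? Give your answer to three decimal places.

p̂ = 95/105 = 0.904762.
Standard error under H₀: √(0.8×0.2/105) = 0.039036.
z = (0.904762 − 0.8)/0.039036 = 0.104762/0.039036 = 2.684.
p-value = P(Z > 2.684) ≈ 0.0036.

z = 2.684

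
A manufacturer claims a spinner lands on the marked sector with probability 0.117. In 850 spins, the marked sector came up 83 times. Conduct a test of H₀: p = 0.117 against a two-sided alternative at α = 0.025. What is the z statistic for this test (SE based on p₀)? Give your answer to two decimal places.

p̂ = 83/850 = 0.0976.
SE = √(p₀(1−p₀)/n) = √(0.10331/850) = 0.0110.
z = (0.0976 − 0.117)/0.0110 = -0.0194/0.0110 = -1.76.
Two-sided p-value ≈ 2·Φ(−1.755) = 0.0792. With α = 0.025, fail to reject H₀.

z = -1.76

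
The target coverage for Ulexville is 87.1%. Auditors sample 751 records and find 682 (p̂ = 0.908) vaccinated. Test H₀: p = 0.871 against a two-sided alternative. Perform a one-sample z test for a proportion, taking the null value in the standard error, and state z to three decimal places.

p̂ = 682/751 ≈ 0.90812.
SE = √(p₀(1−p₀)/n) = √(0.11236/751) = 0.01223.
z = (0.90812 − 0.871)/0.01223 = 0.03712/0.01223 = 3.035.
p-value = 2·P(Z > 3.035) ≈ 0.0024.

z = 3.035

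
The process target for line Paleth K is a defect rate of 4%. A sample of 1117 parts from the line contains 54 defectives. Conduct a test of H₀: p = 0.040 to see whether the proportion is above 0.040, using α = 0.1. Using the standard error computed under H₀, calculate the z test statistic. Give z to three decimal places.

p̂ = 54/1117 ≈ 0.04834.
Under H₀, SE = √(0.04·0.96/1117) = √(3.43778e-05) = 0.00586.
z = (0.04834 − 0.04)/0.00586 = 0.00834/0.00586 = 1.423.
p-value = P(Z > 1.423) ≈ 0.0774; since p < α = 0.1, reject H₀.

z = 1.423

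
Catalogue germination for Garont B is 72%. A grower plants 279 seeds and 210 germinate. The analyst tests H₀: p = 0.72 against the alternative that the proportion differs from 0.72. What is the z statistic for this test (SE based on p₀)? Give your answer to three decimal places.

p̂ = 210/279 = 0.75269.
SE = √(p₀(1−p₀)/n) = √(0.2016/279) = 0.02688.
z = (0.75269 − 0.72)/0.02688 = 0.03269/0.02688 = 1.216.
p-value = 2·P(Z > 1.216) ≈ 0.2240.

z = 1.216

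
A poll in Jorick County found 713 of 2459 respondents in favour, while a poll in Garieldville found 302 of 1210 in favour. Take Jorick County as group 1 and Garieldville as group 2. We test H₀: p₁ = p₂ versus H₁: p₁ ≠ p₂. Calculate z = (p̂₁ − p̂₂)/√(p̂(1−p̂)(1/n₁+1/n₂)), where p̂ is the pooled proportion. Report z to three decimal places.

p̂₁ = 713/2459 ≈ 0.28996, p̂₂ = 302/1210 ≈ 0.24959.
Pooled p̂ = (713+302)/(2459+1210) = 1015/3669 = 0.27664.
SE = √(p̂(1−p̂)(1/n₁+1/n₂)) = √(0.27664·0.72336·0.00123312) = √(0.00024676) = 0.01571.
z = (0.28996 − 0.24959)/0.01571 = 0.04037/0.01571 = 2.570.
Two-sided p-value ≈ 2·Φ(−2.570) = 0.0102.

z = 2.570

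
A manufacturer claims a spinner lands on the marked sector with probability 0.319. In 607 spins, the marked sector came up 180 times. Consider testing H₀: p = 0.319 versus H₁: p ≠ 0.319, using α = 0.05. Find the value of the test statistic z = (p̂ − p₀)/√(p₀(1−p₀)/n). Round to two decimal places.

p̂ = 180/607 ≈ 0.2965.
Standard error under H₀: √(0.319×0.681/607) = 0.0189.
z = (0.2965 − 0.319)/0.0189 = -0.0225/0.0189 = -1.19.
Two-sided p-value ≈ 2·Φ(−1.187) = 0.2351. With α = 0.05, fail to reject H₀.

z = -1.19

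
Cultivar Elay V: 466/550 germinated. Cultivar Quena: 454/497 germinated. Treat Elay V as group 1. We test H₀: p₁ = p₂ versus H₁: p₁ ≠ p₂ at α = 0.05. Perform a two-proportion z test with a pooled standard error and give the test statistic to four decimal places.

p̂₁ = 466/550 = 0.847273, p̂₂ = 454/497 = 0.913481.
Pooled p̂ = (466+454)/(550+497) = 920/1047 = 0.878701.
SE = √(0.106586 × 0.00383025) = 0.020205.
z = (0.847273 − 0.913481)/0.020205 = -0.066208/0.020205 = -3.2768.
p-value = 2·P(Z > 3.277) ≈ 0.0010; since p < α = 0.05, reject H₀.

z = -3.2768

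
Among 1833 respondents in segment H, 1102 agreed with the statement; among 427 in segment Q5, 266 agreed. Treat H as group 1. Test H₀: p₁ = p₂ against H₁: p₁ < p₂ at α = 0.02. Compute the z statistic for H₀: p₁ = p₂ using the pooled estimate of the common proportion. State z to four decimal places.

p̂₁ = 1102/1833 = 0.601200, p̂₂ = 266/427 = 0.622951.
Pooled p̂ = (1102+266)/(1833+427) = 1368/2260 = 0.605310.
SE = √(0.23891 × 0.00288747) = 0.026265.
z = (0.601200 − 0.622951)/0.026265 = -0.021751/0.026265 = -0.8281.
p-value = P(Z < -0.828) ≈ 0.2038. With α = 0.02, fail to reject H₀.

z = -0.8281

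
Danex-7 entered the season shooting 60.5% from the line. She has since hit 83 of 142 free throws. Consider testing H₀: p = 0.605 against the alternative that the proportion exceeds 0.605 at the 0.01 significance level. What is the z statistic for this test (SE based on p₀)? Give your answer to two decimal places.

p̂ = 83/142 = 0.5845.
Under H₀, SE = √(0.605·0.395/142) = √(0.00168292) = 0.0410.
z = (0.5845 − 0.605)/0.0410 = -0.0205/0.0410 = -0.50.
p-value = P(Z > -0.500) ≈ 0.6913, so at α = 0.01 we fail to reject H₀.

z = -0.50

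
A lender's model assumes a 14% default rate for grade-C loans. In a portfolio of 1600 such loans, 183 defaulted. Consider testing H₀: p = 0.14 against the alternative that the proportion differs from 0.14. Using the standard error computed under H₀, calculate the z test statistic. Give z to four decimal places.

z = -2.9540

p̂ = 183/1600 ≈ 0.1143750.
Under H₀, SE = √(0.14·0.86/1600) = √(7.525e-05) = 0.0086747.
z = (0.1143750 − 0.14)/0.0086747 = -0.0256250/0.0086747 = -2.9540.
p-value = 2·P(Z > 2.954) ≈ 0.0031.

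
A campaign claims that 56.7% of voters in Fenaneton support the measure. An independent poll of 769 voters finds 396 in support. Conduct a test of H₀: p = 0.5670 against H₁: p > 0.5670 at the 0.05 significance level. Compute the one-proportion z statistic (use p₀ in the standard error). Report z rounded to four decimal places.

z = -2.9128

p̂ = 396/769 = 0.514954.
Standard error under H₀: √(0.567×0.433/769) = 0.017868.
z = (0.514954 − 0.567)/0.017868 = -0.052046/0.017868 = -2.9128.
p-value = P(Z > -2.913) ≈ 0.9982; since p > α = 0.05, fail to reject H₀.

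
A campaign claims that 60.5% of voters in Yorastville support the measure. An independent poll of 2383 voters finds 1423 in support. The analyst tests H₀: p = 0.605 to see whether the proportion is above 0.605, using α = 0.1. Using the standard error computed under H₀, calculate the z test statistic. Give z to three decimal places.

z = -0.784

p̂ = 1423/2383 = 0.59715.
Standard error under H₀: √(0.605×0.395/2383) = 0.01001.
z = (0.59715 − 0.605)/0.01001 = -0.00785/0.01001 = -0.784.
p-value = P(Z > -0.784) ≈ 0.7836; since p > α = 0.1, fail to reject H₀.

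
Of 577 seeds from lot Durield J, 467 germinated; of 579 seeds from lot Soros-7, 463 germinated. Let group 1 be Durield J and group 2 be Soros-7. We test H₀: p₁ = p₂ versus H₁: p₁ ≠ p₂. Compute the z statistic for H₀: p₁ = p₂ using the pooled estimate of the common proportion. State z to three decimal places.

z = 0.416

p̂₁ = 467/577 = 0.80936, p̂₂ = 463/579 = 0.79965.
Pooled p̂ = (467+463)/(577+579) = 930/1156 = 0.80450.
SE = √(0.157281 × 0.00346022) = 0.02333.
z = (0.80936 − 0.79965)/0.02333 = 0.00971/0.02333 = 0.416.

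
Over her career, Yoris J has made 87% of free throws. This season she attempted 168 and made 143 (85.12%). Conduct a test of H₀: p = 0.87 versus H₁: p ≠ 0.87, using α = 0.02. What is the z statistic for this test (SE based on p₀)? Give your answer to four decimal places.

z = -0.7249

p̂ = 143/168 = 0.8511905.
SE = √(p₀(1−p₀)/n) = √(0.1131/168) = 0.0259464.
z = (0.8511905 − 0.87)/0.0259464 = -0.0188095/0.0259464 = -0.7249.
Two-sided p-value ≈ 2·Φ(−0.725) = 0.4685, so at α = 0.02 we fail to reject H₀.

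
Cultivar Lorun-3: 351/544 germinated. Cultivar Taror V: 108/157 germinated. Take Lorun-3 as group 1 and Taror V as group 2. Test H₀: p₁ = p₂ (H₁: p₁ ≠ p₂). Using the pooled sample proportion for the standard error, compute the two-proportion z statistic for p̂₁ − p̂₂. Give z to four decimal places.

p̂₁ = 351/544 = 0.645221, p̂₂ = 108/157 = 0.687898.
Pooled p̂ = (351+108)/(544+157) = 459/701 = 0.654779.
SE = √(p̂(1−p̂)(1/n₁+1/n₂)) = √(0.654779·0.345221·0.00820766) = √(0.00185529) = 0.043073.
z = (0.645221 − 0.687898)/0.043073 = -0.042677/0.043073 = -0.9908.
p-value = 2·P(Z > 0.991) ≈ 0.3218.

z = -0.9908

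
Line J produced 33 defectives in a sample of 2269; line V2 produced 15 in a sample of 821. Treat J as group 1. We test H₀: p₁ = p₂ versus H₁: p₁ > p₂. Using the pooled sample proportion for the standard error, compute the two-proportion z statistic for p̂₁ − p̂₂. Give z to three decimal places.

z = -0.740

p̂₁ = 33/2269 = 0.01454, p̂₂ = 15/821 = 0.01827.
Pooled p̂ = (33+15)/(2269+821) = 48/3090 = 0.01553.
SE = √(0.0152927 × 0.00165875) = 0.00504.
z = (0.01454 − 0.01827)/0.00504 = -0.00373/0.00504 = -0.740.
p-value = P(Z > -0.740) ≈ 0.7703.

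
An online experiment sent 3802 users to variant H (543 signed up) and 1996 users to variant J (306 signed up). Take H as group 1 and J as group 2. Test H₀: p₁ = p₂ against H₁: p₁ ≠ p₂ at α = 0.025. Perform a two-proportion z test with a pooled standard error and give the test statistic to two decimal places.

p̂₁ = 543/3802 ≈ 0.1428, p̂₂ = 306/1996 ≈ 0.1533.
Pooled p̂ = (543+306)/(3802+1996) = 849/5798 = 0.1464.
SE = √(p̂(1−p̂)(1/n₁+1/n₂)) = √(0.1464·0.8536·0.000764021) = √(9.54936e-05) = 0.0098.
z = (0.1428 − 0.1533)/0.0098 = -0.0105/0.0098 = -1.07.
p-value = 2·P(Z > 1.073) ≈ 0.2832, so at α = 0.025 we fail to reject H₀.

z = -1.07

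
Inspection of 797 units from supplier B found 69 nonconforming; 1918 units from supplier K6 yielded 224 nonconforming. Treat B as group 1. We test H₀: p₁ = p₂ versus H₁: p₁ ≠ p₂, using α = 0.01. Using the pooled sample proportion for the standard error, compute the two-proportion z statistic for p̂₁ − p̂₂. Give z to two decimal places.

z = -2.31

p̂₁ = 69/797 = 0.0866, p̂₂ = 224/1918 = 0.1168.
Pooled p̂ = (69+224)/(797+1918) = 293/2715 = 0.1079.
SE = √(0.0962725 × 0.00177608) = 0.0131.
z = (0.0866 − 0.1168)/0.0131 = -0.0302/0.0131 = -2.31.
Two-sided p-value ≈ 2·Φ(−2.311) = 0.0209. With α = 0.01, fail to reject H₀.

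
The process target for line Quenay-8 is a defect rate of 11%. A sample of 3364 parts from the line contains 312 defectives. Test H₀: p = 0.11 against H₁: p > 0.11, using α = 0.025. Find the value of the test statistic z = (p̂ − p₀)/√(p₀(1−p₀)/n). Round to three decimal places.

p̂ = 312/3364 ≈ 0.092747.
Standard error under H₀: √(0.11×0.89/3364) = 0.005395.
z = (0.092747 − 0.11)/0.005395 = -0.017253/0.005395 = -3.198.
p-value = P(Z > -3.198) ≈ 0.9993. With α = 0.025, fail to reject H₀.

z = -3.198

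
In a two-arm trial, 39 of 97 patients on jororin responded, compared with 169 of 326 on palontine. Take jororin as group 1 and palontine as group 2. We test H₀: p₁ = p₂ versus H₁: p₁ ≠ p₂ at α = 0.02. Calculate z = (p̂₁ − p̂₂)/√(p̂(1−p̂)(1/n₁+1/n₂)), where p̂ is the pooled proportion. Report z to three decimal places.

z = -2.012

p̂₁ = 39/97 = 0.40206, p̂₂ = 169/326 = 0.51840.
Pooled p̂ = (39+169)/(97+326) = 208/423 = 0.49173.
SE = √(0.249932 × 0.0133768) = 0.05782.
z = (0.40206 − 0.51840)/0.05782 = -0.11634/0.05782 = -2.012.
p-value = 2·P(Z > 2.012) ≈ 0.0442. With α = 0.02, fail to reject H₀.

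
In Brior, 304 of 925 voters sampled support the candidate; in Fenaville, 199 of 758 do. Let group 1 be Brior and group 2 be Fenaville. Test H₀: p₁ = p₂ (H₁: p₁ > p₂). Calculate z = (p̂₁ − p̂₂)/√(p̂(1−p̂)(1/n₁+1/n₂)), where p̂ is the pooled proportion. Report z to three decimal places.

p̂₁ = 304/925 = 0.32865, p̂₂ = 199/758 = 0.26253.
Pooled p̂ = (304+199)/(925+758) = 503/1683 = 0.29887.
SE = √(p̂(1−p̂)(1/n₁+1/n₂)) = √(0.29887·0.70113·0.00240034) = √(0.000502985) = 0.02243.
z = (0.32865 − 0.26253)/0.02243 = 0.06612/0.02243 = 2.948.

z = 2.948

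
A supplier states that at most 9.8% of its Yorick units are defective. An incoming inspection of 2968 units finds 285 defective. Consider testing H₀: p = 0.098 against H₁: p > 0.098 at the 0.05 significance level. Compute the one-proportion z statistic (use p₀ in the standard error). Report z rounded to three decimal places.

p̂ = 285/2968 ≈ 0.096024.
Standard error under H₀: √(0.098×0.902/2968) = 0.005457.
z = (0.096024 − 0.098)/0.005457 = -0.001976/0.005457 = -0.362.
p-value = P(Z > -0.362) ≈ 0.6413. With α = 0.05, fail to reject H₀.

z = -0.362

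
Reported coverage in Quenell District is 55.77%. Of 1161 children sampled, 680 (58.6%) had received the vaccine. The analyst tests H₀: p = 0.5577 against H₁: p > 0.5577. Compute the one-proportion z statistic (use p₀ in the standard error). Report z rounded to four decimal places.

z = 1.9211

p̂ = 680/1161 ≈ 0.585702.
Under H₀, SE = √(0.5577·0.4423/1161) = √(0.000212464) = 0.014576.
z = (0.585702 − 0.5577)/0.014576 = 0.028002/0.014576 = 1.9211.
p-value = P(Z > 1.921) ≈ 0.0274.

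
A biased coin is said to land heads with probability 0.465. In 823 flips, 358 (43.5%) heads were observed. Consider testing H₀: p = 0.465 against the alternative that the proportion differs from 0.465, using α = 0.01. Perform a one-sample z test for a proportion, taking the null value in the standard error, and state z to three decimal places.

z = -1.726

p̂ = 358/823 ≈ 0.43499.
SE = √(p₀(1−p₀)/n) = √(0.24877/823) = 0.01739.
z = (0.43499 − 0.465)/0.01739 = -0.03001/0.01739 = -1.726.
p-value = 2·P(Z > 1.726) ≈ 0.0844. With α = 0.01, fail to reject H₀.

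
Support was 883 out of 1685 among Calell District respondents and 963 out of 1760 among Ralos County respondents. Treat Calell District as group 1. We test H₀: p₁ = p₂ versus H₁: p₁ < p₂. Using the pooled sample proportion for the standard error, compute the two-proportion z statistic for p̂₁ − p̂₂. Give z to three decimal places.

z = -1.360

p̂₁ = 883/1685 = 0.52404, p̂₂ = 963/1760 = 0.54716.
Pooled p̂ = (883+963)/(1685+1760) = 1846/3445 = 0.53585.
SE = √(p̂(1−p̂)(1/n₁+1/n₂)) = √(0.53585·0.46415·0.00116165) = √(0.000288921) = 0.01700.
z = (0.52404 − 0.54716)/0.01700 = -0.02312/0.01700 = -1.360.
p-value = P(Z < -1.360) ≈ 0.0869.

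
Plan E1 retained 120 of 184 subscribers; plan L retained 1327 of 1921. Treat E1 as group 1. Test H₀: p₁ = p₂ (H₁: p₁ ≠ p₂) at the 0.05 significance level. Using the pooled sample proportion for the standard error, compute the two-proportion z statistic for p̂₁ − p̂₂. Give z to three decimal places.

p̂₁ = 120/184 = 0.652174, p̂₂ = 1327/1921 = 0.690786.
Pooled p̂ = (120+1327)/(184+1921) = 1447/2105 = 0.687411.
SE = √(p̂(1−p̂)(1/n₁+1/n₂)) = √(0.687411·0.312589·0.00595534) = √(0.00127967) = 0.035772.
z = (0.652174 − 0.690786)/0.035772 = -0.038612/0.035772 = -1.079.
p-value = 2·P(Z > 1.079) ≈ 0.2804; since p > α = 0.05, fail to reject H₀.

z = -1.079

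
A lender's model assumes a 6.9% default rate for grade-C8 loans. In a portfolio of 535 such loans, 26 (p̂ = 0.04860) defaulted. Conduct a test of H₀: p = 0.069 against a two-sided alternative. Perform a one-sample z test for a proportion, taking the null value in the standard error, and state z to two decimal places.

p̂ = 26/535 ≈ 0.04860.
SE = √(p₀(1−p₀)/n) = √(0.064239/535) = 0.01096.
z = (0.04860 − 0.069)/0.01096 = -0.02040/0.01096 = -1.86.
Two-sided p-value ≈ 2·Φ(−1.862) = 0.0626.

z = -1.86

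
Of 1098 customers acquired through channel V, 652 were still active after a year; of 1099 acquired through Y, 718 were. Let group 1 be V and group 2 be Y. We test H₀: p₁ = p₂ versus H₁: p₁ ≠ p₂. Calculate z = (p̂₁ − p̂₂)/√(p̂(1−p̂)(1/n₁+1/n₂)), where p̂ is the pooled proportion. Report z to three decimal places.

p̂₁ = 652/1098 ≈ 0.59381, p̂₂ = 718/1099 ≈ 0.65332.
Pooled p̂ = (652+718)/(1098+1099) = 1370/2197 = 0.62358.
SE = √(p̂(1−p̂)(1/n₁+1/n₂)) = √(0.62358·0.37642·0.00182066) = √(0.000427362) = 0.02067.
z = (0.59381 − 0.65332)/0.02067 = -0.05951/0.02067 = -2.879.

z = -2.879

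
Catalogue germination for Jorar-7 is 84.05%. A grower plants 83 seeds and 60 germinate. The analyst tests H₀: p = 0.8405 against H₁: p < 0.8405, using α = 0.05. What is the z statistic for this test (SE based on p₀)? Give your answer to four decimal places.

p̂ = 60/83 ≈ 0.722892.
Under H₀, SE = √(0.8405·0.1595/83) = √(0.00161518) = 0.040189.
z = (0.722892 − 0.8405)/0.040189 = -0.117608/0.040189 = -2.9264.
p-value = P(Z < -2.926) ≈ 0.0017, so at α = 0.05 we reject H₀.

z = -2.9264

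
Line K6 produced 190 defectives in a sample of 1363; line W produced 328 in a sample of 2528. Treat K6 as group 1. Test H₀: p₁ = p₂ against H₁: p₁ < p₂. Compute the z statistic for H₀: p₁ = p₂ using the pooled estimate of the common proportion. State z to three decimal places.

p̂₁ = 190/1363 = 0.13940, p̂₂ = 328/2528 = 0.12975.
Pooled p̂ = (190+328)/(1363+2528) = 518/3891 = 0.13313.
SE = √(p̂(1−p̂)(1/n₁+1/n₂)) = √(0.13313·0.86687·0.00112925) = √(0.00013032) = 0.01142.
z = (0.13940 − 0.12975)/0.01142 = 0.00965/0.01142 = 0.845.
p-value = P(Z < 0.845) ≈ 0.8011.

z = 0.845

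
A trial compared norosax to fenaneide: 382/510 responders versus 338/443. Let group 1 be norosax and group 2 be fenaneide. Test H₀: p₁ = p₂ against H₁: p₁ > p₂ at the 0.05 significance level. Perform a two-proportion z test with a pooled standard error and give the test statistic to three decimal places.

p̂₁ = 382/510 ≈ 0.74902, p̂₂ = 338/443 ≈ 0.76298.
Pooled p̂ = (382+338)/(510+443) = 720/953 = 0.75551.
SE = √(p̂(1−p̂)(1/n₁+1/n₂)) = √(0.75551·0.24449·0.00421812) = √(0.000779151) = 0.02791.
z = (0.74902 − 0.76298)/0.02791 = -0.01396/0.02791 = -0.500.
p-value = P(Z > -0.500) ≈ 0.6915; since p > α = 0.05, fail to reject H₀.

z = -0.500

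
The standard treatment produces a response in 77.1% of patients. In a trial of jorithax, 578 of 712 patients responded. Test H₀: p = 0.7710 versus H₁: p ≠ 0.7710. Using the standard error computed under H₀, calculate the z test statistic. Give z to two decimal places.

z = 2.59

p̂ = 578/712 ≈ 0.81180.
Standard error under H₀: √(0.771×0.229/712) = 0.01575.
z = (0.81180 − 0.771)/0.01575 = 0.04080/0.01575 = 2.59.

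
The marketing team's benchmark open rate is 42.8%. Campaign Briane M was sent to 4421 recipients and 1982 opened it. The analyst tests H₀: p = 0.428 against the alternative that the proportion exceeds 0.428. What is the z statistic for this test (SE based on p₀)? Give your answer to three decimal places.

z = 2.730

p̂ = 1982/4421 ≈ 0.44831.
Under H₀, SE = √(0.428·0.572/4421) = √(5.53757e-05) = 0.00744.
z = (0.44831 − 0.428)/0.00744 = 0.02031/0.00744 = 2.730.
p-value = P(Z > 2.730) ≈ 0.0032.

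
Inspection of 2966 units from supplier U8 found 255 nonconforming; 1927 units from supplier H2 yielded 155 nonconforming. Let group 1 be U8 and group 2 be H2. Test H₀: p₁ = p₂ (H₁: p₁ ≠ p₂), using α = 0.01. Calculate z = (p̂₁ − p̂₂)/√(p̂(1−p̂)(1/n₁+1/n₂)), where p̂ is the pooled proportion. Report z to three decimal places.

z = 0.683

p̂₁ = 255/2966 ≈ 0.085974, p̂₂ = 155/1927 ≈ 0.080436.
Pooled p̂ = (255+155)/(2966+1927) = 410/4893 = 0.083793.
SE = √(p̂(1−p̂)(1/n₁+1/n₂)) = √(0.083793·0.916207·0.000856096) = √(6.57241e-05) = 0.008107.
z = (0.085974 − 0.080436)/0.008107 = 0.005538/0.008107 = 0.683.
p-value = 2·P(Z > 0.683) ≈ 0.4945. With α = 0.01, fail to reject H₀.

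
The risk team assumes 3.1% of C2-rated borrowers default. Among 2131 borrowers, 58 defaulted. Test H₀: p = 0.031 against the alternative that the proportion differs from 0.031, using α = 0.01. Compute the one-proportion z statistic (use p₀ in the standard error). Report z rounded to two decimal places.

p̂ = 58/2131 ≈ 0.02722.
Under H₀, SE = √(0.031·0.969/2131) = √(1.40962e-05) = 0.00375.
z = (0.02722 − 0.031)/0.00375 = -0.00378/0.00375 = -1.01.
p-value = 2·P(Z > 1.008) ≈ 0.3137, so at α = 0.01 we fail to reject H₀.

z = -1.01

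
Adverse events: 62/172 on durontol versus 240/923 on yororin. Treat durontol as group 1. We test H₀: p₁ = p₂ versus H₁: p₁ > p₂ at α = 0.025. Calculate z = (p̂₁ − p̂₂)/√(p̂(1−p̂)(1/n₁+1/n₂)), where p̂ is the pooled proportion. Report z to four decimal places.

z = 2.7062

p̂₁ = 62/172 ≈ 0.3604651, p̂₂ = 240/923 ≈ 0.2600217.
Pooled p̂ = (62+240)/(172+923) = 302/1095 = 0.2757991.
SE = √(0.199734 × 0.00689738) = 0.0371166.
z = (0.3604651 − 0.2600217)/0.0371166 = 0.1004434/0.0371166 = 2.7062.
p-value = P(Z > 2.706) ≈ 0.0034. With α = 0.025, reject H₀.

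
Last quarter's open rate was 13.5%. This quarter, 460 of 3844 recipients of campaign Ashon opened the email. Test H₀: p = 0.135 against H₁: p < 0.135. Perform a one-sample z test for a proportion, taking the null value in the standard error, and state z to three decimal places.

p̂ = 460/3844 = 0.11967.
Under H₀, SE = √(0.135·0.865/3844) = √(3.03785e-05) = 0.00551.
z = (0.11967 − 0.135)/0.00551 = -0.01533/0.00551 = -2.782.
p-value = P(Z < -2.782) ≈ 0.0027.

z = -2.782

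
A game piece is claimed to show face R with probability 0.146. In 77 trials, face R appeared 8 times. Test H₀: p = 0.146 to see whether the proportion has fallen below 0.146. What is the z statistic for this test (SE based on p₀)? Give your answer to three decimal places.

z = -1.046

p̂ = 8/77 ≈ 0.10390.
Standard error under H₀: √(0.146×0.854/77) = 0.04024.
z = (0.10390 − 0.146)/0.04024 = -0.04210/0.04024 = -1.046.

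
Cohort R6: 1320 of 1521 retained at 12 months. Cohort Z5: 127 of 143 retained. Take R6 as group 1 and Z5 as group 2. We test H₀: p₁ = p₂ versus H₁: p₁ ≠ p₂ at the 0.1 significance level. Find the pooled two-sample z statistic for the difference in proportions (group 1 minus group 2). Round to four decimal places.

z = -0.6879

p̂₁ = 1320/1521 ≈ 0.867850, p̂₂ = 127/143 ≈ 0.888112.
Pooled p̂ = (1320+127)/(1521+143) = 1447/1664 = 0.869591.
SE = √(p̂(1−p̂)(1/n₁+1/n₂)) = √(0.869591·0.130409·0.00765047) = √(0.00086758) = 0.029455.
z = (0.867850 − 0.888112)/0.029455 = -0.020262/0.029455 = -0.6879.
Two-sided p-value ≈ 2·Φ(−0.688) = 0.4915; since p > α = 0.1, fail to reject H₀.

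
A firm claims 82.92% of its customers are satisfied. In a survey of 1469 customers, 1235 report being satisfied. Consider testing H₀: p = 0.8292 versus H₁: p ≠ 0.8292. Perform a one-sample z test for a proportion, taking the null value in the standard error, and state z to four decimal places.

p̂ = 1235/1469 ≈ 0.840708.
Standard error under H₀: √(0.8292×0.1708/1469) = 0.009819.
z = (0.840708 − 0.8292)/0.009819 = 0.011508/0.009819 = 1.1720.
Two-sided p-value ≈ 2·Φ(−1.172) = 0.2412.

z = 1.1720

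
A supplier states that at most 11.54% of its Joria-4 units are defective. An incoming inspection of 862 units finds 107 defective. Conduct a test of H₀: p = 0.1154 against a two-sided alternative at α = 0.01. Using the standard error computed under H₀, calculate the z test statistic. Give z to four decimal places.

p̂ = 107/862 ≈ 0.124130.
Standard error under H₀: √(0.1154×0.8846/862) = 0.010882.
z = (0.124130 − 0.1154)/0.010882 = 0.008730/0.010882 = 0.8022.
p-value = 2·P(Z > 0.802) ≈ 0.4224, so at α = 0.01 we fail to reject H₀.

z = 0.8022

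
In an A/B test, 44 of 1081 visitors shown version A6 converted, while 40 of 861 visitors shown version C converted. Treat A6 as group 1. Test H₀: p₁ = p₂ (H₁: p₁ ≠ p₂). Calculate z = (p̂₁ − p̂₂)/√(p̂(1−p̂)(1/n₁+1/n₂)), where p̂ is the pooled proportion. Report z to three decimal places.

z = -0.619

p̂₁ = 44/1081 ≈ 0.040703, p̂₂ = 40/861 ≈ 0.046458.
Pooled p̂ = (44+40)/(1081+861) = 84/1942 = 0.043254.
SE = √(p̂(1−p̂)(1/n₁+1/n₂)) = √(0.043254·0.956746·0.00208651) = √(8.63469e-05) = 0.009292.
z = (0.040703 − 0.046458)/0.009292 = -0.005755/0.009292 = -0.619.
p-value = 2·P(Z > 0.619) ≈ 0.5357.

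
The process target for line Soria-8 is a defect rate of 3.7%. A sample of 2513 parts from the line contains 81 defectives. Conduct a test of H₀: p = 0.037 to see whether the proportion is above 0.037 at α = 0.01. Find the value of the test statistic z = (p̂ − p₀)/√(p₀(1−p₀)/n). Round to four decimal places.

z = -1.2661

p̂ = 81/2513 = 0.0322324.
Under H₀, SE = √(0.037·0.963/2513) = √(1.41787e-05) = 0.0037655.
z = (0.0322324 − 0.037)/0.0037655 = -0.0047676/0.0037655 = -1.2661.
p-value = P(Z > -1.266) ≈ 0.8973, so at α = 0.01 we fail to reject H₀.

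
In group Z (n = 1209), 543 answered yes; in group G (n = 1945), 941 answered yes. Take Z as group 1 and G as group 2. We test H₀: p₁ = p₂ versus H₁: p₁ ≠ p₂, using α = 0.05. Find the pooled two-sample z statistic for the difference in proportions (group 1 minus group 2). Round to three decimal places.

p̂₁ = 543/1209 = 0.44913, p̂₂ = 941/1945 = 0.48380.
Pooled p̂ = (543+941)/(1209+1945) = 1484/3154 = 0.47051.
SE = √(0.249131 × 0.00134127) = 0.01828.
z = (0.44913 − 0.48380)/0.01828 = -0.03467/0.01828 = -1.897.
Two-sided p-value ≈ 2·Φ(−1.897) = 0.0579; since p > α = 0.05, fail to reject H₀.

z = -1.897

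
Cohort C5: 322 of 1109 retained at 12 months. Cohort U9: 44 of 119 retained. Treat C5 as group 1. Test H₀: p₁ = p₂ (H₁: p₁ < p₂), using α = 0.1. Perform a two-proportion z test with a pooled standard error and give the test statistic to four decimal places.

z = -1.7995

p̂₁ = 322/1109 = 0.290352, p̂₂ = 44/119 = 0.369748.
Pooled p̂ = (322+44)/(1109+119) = 366/1228 = 0.298046.
SE = √(p̂(1−p̂)(1/n₁+1/n₂)) = √(0.298046·0.701954·0.00930507) = √(0.00194676) = 0.044122.
z = (0.290352 − 0.369748)/0.044122 = -0.079396/0.044122 = -1.7995.
p-value = P(Z < -1.799) ≈ 0.0360. With α = 0.1, reject H₀.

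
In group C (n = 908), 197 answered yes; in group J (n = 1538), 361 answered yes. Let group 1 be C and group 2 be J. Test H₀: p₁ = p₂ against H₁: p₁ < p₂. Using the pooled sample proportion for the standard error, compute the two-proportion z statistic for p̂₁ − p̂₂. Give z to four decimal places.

z = -1.0113

p̂₁ = 197/908 ≈ 0.216960, p̂₂ = 361/1538 ≈ 0.234720.
Pooled p̂ = (197+361)/(908+1538) = 558/2446 = 0.228128.
SE = √(0.176085 × 0.00175152) = 0.017562.
z = (0.216960 − 0.234720)/0.017562 = -0.017760/0.017562 = -1.0113.
p-value = P(Z < -1.011) ≈ 0.1559.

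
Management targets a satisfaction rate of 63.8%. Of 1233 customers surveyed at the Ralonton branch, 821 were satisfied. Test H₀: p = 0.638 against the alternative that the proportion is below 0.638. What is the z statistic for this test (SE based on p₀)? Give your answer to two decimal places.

p̂ = 821/1233 = 0.6659.
SE = √(p₀(1−p₀)/n) = √(0.23096/1233) = 0.0137.
z = (0.6659 − 0.638)/0.0137 = 0.0279/0.0137 = 2.04.
p-value = P(Z < 2.035) ≈ 0.9791.

z = 2.04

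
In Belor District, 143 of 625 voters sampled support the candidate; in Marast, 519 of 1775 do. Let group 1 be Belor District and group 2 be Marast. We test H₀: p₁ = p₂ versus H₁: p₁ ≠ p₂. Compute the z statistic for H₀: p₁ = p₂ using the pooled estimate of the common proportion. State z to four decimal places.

p̂₁ = 143/625 = 0.228800, p̂₂ = 519/1775 = 0.292394.
Pooled p̂ = (143+519)/(625+1775) = 662/2400 = 0.275833.
SE = √(p̂(1−p̂)(1/n₁+1/n₂)) = √(0.275833·0.724167·0.00216338) = √(0.000432134) = 0.020788.
z = (0.228800 − 0.292394)/0.020788 = -0.063594/0.020788 = -3.0592.

z = -3.0592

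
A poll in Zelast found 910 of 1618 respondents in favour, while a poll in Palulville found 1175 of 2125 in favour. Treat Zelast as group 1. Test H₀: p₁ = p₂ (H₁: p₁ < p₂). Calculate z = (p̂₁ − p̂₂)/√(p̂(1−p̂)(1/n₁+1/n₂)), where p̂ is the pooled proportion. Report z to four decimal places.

z = 0.5785

p̂₁ = 910/1618 ≈ 0.562423, p̂₂ = 1175/2125 ≈ 0.552941.
Pooled p̂ = (910+1175)/(1618+2125) = 2085/3743 = 0.557040.
SE = √(0.246746 × 0.00108864) = 0.016390.
z = (0.562423 − 0.552941)/0.016390 = 0.009482/0.016390 = 0.5785.
p-value = P(Z < 0.579) ≈ 0.7185.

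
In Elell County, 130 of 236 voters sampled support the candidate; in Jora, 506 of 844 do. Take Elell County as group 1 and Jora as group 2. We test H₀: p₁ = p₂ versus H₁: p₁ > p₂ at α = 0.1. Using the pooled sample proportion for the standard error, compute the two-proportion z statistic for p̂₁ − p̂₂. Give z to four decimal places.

p̂₁ = 130/236 = 0.550847, p̂₂ = 506/844 = 0.599526.
Pooled p̂ = (130+506)/(236+844) = 636/1080 = 0.588889.
SE = √(0.242099 × 0.00542212) = 0.036231.
z = (0.550847 − 0.599526)/0.036231 = -0.048679/0.036231 = -1.3436.
p-value = P(Z > -1.344) ≈ 0.9105; since p > α = 0.1, fail to reject H₀.

z = -1.3436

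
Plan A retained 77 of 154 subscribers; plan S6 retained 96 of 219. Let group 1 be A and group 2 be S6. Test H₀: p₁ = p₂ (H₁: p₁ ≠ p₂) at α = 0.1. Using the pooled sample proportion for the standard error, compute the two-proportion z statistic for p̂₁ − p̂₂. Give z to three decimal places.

z = 1.175

p̂₁ = 77/154 = 0.50000, p̂₂ = 96/219 = 0.43836.
Pooled p̂ = (77+96)/(154+219) = 173/373 = 0.46381.
SE = √(0.24869 × 0.0110597) = 0.05244.
z = (0.50000 − 0.43836)/0.05244 = 0.06164/0.05244 = 1.175.
p-value = 2·P(Z > 1.175) ≈ 0.2398. With α = 0.1, fail to reject H₀.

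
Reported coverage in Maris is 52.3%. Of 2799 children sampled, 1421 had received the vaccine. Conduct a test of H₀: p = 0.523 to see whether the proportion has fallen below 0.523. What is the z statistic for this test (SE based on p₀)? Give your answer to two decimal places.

p̂ = 1421/2799 ≈ 0.50768.
SE = √(p₀(1−p₀)/n) = √(0.24947/2799) = 0.00944.
z = (0.50768 − 0.523)/0.00944 = -0.01532/0.00944 = -1.62.

z = -1.62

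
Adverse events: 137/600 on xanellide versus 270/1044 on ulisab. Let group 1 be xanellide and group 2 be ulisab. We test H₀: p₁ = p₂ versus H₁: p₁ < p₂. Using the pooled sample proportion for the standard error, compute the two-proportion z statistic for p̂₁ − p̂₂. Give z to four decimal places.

p̂₁ = 137/600 = 0.228333, p̂₂ = 270/1044 = 0.258621.
Pooled p̂ = (137+270)/(600+1044) = 407/1644 = 0.247567.
SE = √(p̂(1−p̂)(1/n₁+1/n₂)) = √(0.247567·0.752433·0.00262452) = √(0.000488889) = 0.022111.
z = (0.228333 − 0.258621)/0.022111 = -0.030288/0.022111 = -1.3698.

z = -1.3698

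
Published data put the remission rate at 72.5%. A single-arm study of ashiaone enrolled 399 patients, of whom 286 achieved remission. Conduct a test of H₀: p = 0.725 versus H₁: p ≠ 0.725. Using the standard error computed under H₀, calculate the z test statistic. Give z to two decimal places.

p̂ = 286/399 ≈ 0.7168.
Standard error under H₀: √(0.725×0.275/399) = 0.0224.
z = (0.7168 − 0.725)/0.0224 = -0.0082/0.0224 = -0.37.
Two-sided p-value ≈ 2·Φ(−0.367) = 0.7135.

z = -0.37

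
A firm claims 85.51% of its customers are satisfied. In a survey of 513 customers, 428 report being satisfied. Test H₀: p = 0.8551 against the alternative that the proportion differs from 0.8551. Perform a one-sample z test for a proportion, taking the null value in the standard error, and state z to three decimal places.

p̂ = 428/513 = 0.83431.
Under H₀, SE = √(0.8551·0.1449/513) = √(0.000241528) = 0.01554.
z = (0.83431 − 0.8551)/0.01554 = -0.02079/0.01554 = -1.338.

z = -1.338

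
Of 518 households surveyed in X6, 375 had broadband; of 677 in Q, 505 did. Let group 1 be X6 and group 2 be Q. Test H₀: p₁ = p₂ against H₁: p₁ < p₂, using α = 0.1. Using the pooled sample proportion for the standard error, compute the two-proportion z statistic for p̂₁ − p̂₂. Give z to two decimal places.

z = -0.86

p̂₁ = 375/518 = 0.7239, p̂₂ = 505/677 = 0.7459.
Pooled p̂ = (375+505)/(518+677) = 880/1195 = 0.7364.
SE = √(p̂(1−p̂)(1/n₁+1/n₂)) = √(0.7364·0.2636·0.00340761) = √(0.000661465) = 0.0257.
z = (0.7239 − 0.7459)/0.0257 = -0.0220/0.0257 = -0.86.
p-value = P(Z < -0.855) ≈ 0.1962. With α = 0.1, fail to reject H₀.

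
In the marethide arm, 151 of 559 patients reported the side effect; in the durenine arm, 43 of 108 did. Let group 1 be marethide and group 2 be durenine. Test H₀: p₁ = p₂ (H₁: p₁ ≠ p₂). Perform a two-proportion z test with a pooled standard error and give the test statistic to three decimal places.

p̂₁ = 151/559 ≈ 0.27013, p̂₂ = 43/108 ≈ 0.39815.
Pooled p̂ = (151+43)/(559+108) = 194/667 = 0.29085.
SE = √(0.206258 × 0.0110482) = 0.04774.
z = (0.27013 − 0.39815)/0.04774 = -0.12802/0.04774 = -2.682.
Two-sided p-value ≈ 2·Φ(−2.682) = 0.0073.

z = -2.682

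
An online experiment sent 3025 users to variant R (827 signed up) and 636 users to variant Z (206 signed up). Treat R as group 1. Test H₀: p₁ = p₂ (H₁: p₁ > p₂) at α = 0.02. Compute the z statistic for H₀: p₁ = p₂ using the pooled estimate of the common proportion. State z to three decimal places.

z = -2.573

p̂₁ = 827/3025 ≈ 0.27339, p̂₂ = 206/636 ≈ 0.32390.
Pooled p̂ = (827+206)/(3025+636) = 1033/3661 = 0.28216.
SE = √(p̂(1−p̂)(1/n₁+1/n₂)) = √(0.28216·0.71784·0.00190291) = √(0.000385428) = 0.01963.
z = (0.27339 − 0.32390)/0.01963 = -0.05051/0.01963 = -2.573.
p-value = P(Z > -2.573) ≈ 0.9950, so at α = 0.02 we fail to reject H₀.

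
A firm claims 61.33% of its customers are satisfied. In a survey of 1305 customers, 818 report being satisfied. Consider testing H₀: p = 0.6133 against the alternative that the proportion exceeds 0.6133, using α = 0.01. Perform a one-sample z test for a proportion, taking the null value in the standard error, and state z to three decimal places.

z = 1.003

p̂ = 818/1305 ≈ 0.62682.
Under H₀, SE = √(0.6133·0.3867/1305) = √(0.000181734) = 0.01348.
z = (0.62682 − 0.6133)/0.01348 = 0.01352/0.01348 = 1.003.
p-value = P(Z > 1.003) ≈ 0.1580; since p > α = 0.01, fail to reject H₀.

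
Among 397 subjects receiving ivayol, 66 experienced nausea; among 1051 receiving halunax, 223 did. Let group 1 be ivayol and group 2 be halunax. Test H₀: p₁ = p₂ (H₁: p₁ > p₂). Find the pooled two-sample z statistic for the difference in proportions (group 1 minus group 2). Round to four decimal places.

p̂₁ = 66/397 = 0.1662469, p̂₂ = 223/1051 = 0.2121789.
Pooled p̂ = (66+223)/(397+1051) = 289/1448 = 0.1995856.
SE = √(0.159751 × 0.00347037) = 0.0235456.
z = (0.1662469 − 0.2121789)/0.0235456 = -0.0459320/0.0235456 = -1.9508.

z = -1.9508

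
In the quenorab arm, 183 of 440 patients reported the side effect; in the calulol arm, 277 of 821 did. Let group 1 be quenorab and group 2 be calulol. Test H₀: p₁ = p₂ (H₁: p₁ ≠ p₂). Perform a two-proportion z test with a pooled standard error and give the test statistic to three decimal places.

p̂₁ = 183/440 ≈ 0.41591, p̂₂ = 277/821 ≈ 0.33739.
Pooled p̂ = (183+277)/(440+821) = 460/1261 = 0.36479.
SE = √(p̂(1−p̂)(1/n₁+1/n₂)) = √(0.36479·0.63521·0.00349075) = √(0.000808871) = 0.02844.
z = (0.41591 − 0.33739)/0.02844 = 0.07852/0.02844 = 2.761.
p-value = 2·P(Z > 2.761) ≈ 0.0058.

z = 2.761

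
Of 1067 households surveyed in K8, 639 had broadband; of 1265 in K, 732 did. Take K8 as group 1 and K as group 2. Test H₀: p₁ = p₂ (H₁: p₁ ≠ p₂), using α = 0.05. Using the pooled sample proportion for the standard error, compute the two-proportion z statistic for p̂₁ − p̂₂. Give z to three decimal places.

z = 0.988

p̂₁ = 639/1067 ≈ 0.59888, p̂₂ = 732/1265 ≈ 0.57866.
Pooled p̂ = (639+732)/(1067+1265) = 1371/2332 = 0.58791.
SE = √(0.242272 × 0.00172772) = 0.02046.
z = (0.59888 − 0.57866)/0.02046 = 0.02022/0.02046 = 0.988.
Two-sided p-value ≈ 2·Φ(−0.988) = 0.3230, so at α = 0.05 we fail to reject H₀.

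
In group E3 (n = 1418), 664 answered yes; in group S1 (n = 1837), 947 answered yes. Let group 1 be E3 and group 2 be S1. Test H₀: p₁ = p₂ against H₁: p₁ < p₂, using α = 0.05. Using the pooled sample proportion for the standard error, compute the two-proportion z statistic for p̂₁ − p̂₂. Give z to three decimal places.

p̂₁ = 664/1418 = 0.46827, p̂₂ = 947/1837 = 0.51551.
Pooled p̂ = (664+947)/(1418+1837) = 1611/3255 = 0.49493.
SE = √(0.249974 × 0.00124958) = 0.01767.
z = (0.46827 − 0.51551)/0.01767 = -0.04724/0.01767 = -2.673.
p-value = P(Z < -2.673) ≈ 0.0038, so at α = 0.05 we reject H₀.

z = -2.673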